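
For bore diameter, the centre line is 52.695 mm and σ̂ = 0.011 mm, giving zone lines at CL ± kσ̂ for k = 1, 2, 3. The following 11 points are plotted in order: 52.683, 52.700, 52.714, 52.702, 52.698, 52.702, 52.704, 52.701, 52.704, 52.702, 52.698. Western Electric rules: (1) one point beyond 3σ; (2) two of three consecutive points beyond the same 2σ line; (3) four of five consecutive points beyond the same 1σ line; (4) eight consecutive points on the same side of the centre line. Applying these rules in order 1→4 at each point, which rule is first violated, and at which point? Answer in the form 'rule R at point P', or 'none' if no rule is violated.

Zone of each point (C = within 1σ̂, B = 1σ̂–2σ̂, A = 2σ̂–3σ̂, * = beyond 3σ̂; sign = side of CL): 1:-B, 2:+C, 3:+B, 4:+C, 5:+C, 6:+C, 7:+C, 8:+C, 9:+C, 10:+C, 11:+C
Rule 4 (eight consecutive points on the same side of the centre line) is satisfied at point 9.

rule 4 at point 9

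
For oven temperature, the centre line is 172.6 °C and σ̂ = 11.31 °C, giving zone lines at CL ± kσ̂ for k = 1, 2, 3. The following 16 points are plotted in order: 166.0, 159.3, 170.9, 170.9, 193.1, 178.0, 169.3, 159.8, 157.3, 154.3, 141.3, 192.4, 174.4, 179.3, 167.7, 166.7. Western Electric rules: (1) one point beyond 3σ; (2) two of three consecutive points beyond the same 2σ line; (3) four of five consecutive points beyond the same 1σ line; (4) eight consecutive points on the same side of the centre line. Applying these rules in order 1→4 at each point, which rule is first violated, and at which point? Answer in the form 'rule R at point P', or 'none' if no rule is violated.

rule 3 at point 11

Zone of each point (C = within 1σ̂, B = 1σ̂–2σ̂, A = 2σ̂–3σ̂, * = beyond 3σ̂; sign = side of CL): 1:-C, 2:-B, 3:-C, 4:-C, 5:+B, 6:+C, 7:-C, 8:-B, 9:-B, 10:-B, 11:-A, 12:+B, 13:+C, 14:+C, 15:-C, 16:-C
Rule 3 (four of five consecutive points beyond the same 1σ limit) is satisfied at point 11.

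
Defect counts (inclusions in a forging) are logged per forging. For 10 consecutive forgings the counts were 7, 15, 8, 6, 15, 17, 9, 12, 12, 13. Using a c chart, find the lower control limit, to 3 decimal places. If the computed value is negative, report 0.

1.271

c̄ = (7 + 15 + 8 + 6 + 15 + 17 + 9 + 12 + 12 + 13) / 10 = 114 / 10 = 11.4000
LCL = c̄ − 3√c̄ = 11.4000 − 3 × 3.3764 = 1.2708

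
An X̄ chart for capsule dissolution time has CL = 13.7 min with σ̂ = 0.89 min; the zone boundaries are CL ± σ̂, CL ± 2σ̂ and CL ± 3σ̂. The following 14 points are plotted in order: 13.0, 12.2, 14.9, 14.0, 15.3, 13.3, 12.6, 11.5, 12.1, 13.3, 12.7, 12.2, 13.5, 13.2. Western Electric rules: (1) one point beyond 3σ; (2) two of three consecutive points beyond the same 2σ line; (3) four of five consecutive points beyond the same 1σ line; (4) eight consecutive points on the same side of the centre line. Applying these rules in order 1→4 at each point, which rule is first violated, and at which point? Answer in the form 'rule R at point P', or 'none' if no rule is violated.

Zone of each point (C = within 1σ̂, B = 1σ̂–2σ̂, A = 2σ̂–3σ̂, * = beyond 3σ̂; sign = side of CL): 1:-C, 2:-B, 3:+B, 4:+C, 5:+B, 6:-C, 7:-B, 8:-A, 9:-B, 10:-C, 11:-B, 12:-B, 13:-C, 14:-C
Rule 3 (four of five consecutive points beyond the same 1σ limit) is satisfied at point 11.

rule 3 at point 11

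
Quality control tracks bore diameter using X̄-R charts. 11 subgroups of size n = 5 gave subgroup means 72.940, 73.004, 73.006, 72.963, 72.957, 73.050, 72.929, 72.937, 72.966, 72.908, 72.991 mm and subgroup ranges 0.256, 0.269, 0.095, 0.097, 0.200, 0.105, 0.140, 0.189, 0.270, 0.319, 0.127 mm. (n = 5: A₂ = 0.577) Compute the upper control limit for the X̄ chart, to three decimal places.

73.077

X̄̄ = (72.940 + 73.004 + 73.006 + 72.963 + 72.957 + 73.050 + 72.929 + 72.937 + 72.966 + 72.908 + 72.991) / 11 = 802.6510 / 11 = 72.9683
R̄ = (0.256 + 0.269 + 0.095 + 0.097 + 0.200 + 0.105 + 0.140 + 0.189 + 0.270 + 0.319 + 0.127) / 11 = 2.0670 / 11 = 0.1879
UCL = X̄̄ + A₂·R̄ = 72.9683 + 0.577 × 0.1879 = 73.0767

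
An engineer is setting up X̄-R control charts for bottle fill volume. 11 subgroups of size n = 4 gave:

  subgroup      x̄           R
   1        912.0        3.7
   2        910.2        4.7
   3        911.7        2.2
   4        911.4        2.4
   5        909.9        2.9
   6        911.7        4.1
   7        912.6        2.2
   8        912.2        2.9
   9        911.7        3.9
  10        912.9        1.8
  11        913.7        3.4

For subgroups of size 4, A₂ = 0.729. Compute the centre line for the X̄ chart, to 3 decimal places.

X̄̄ = (912.0 + 910.2 + 911.7 + 911.4 + 909.9 + 911.7 + 912.6 + 912.2 + 911.7 + 912.9 + 913.7) / 11 = 10030.0000 / 11 = 911.8182
CL = X̄̄ = 911.8182

911.818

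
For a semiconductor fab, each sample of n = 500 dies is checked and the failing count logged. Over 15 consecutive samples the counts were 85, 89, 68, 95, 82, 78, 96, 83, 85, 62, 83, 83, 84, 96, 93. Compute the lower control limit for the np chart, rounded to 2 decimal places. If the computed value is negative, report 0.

59.04

p̄ = Σdᵢ / (k·n) = 1262 / (15 × 500) = 0.16827
LCL = np̄ − 3·√(np̄(1−p̄)) = 84.1333 − 3 × 8.3652 = 59.0377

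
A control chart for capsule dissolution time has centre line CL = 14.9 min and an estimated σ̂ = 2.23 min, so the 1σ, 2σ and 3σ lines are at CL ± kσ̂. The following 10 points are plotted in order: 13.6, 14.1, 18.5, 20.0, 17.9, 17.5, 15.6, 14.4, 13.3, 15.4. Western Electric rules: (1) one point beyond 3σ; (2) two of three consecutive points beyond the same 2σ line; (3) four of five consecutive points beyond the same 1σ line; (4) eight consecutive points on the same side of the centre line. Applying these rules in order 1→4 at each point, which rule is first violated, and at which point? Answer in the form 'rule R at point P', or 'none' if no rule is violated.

Zone of each point (C = within 1σ̂, B = 1σ̂–2σ̂, A = 2σ̂–3σ̂, * = beyond 3σ̂; sign = side of CL): 1:-C, 2:-C, 3:+B, 4:+A, 5:+B, 6:+B, 7:+C, 8:-C, 9:-C, 10:+C
Rule 3 (four of five consecutive points beyond the same 1σ limit) is satisfied at point 6.

rule 3 at point 6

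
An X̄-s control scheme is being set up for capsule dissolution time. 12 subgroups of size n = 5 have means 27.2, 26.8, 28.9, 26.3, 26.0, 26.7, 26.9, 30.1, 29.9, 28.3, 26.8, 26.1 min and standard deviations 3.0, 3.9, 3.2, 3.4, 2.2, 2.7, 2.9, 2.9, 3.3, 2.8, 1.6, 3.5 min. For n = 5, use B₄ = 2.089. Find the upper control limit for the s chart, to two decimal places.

6.16

s̄ = (3.0 + 3.9 + 3.2 + 3.4 + 2.2 + 2.7 + 2.9 + 2.9 + 3.3 + 2.8 + 1.6 + 3.5) / 12 = 2.9500
UCL_s = B₄·s̄ = 2.089 × 2.9500 = 6.1625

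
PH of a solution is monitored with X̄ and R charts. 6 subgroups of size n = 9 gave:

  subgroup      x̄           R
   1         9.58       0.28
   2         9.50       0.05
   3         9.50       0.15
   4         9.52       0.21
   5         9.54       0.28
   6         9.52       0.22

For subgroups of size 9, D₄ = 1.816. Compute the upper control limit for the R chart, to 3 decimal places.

0.360

R̄ = (0.28 + 0.05 + 0.15 + 0.21 + 0.28 + 0.22) / 6 = 1.1900 / 6 = 0.1983
UCL_R = D₄·R̄ = 1.816 × 0.1983 = 0.3602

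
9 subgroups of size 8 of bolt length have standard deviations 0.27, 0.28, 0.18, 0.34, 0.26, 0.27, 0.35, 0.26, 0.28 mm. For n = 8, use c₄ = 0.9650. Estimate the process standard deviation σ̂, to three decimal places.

s̄ = (0.27 + 0.28 + 0.18 + 0.34 + 0.26 + 0.27 + 0.35 + 0.26 + 0.28) / 9 = 0.2767
σ̂ = s̄ / c₄ = 0.2767 / 0.9650 = 0.2867

0.287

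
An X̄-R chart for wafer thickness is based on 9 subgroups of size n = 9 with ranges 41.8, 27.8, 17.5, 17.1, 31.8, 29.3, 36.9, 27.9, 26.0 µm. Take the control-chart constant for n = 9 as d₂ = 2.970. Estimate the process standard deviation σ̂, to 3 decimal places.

R̄ = (41.8 + 27.8 + 17.5 + 17.1 + 31.8 + 29.3 + 36.9 + 27.9 + 26.0) / 9 = 28.4556
σ̂ = R̄ / d₂ = 28.4556 / 2.970 = 9.5810

9.581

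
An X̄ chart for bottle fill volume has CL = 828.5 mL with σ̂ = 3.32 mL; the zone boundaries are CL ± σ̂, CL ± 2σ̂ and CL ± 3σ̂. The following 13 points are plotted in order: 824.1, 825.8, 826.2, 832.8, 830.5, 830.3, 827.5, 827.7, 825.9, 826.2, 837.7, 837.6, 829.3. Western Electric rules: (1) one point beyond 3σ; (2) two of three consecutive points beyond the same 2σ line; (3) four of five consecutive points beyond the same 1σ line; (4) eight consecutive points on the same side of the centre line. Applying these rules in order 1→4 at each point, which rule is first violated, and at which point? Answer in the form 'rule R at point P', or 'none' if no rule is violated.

Zone of each point (C = within 1σ̂, B = 1σ̂–2σ̂, A = 2σ̂–3σ̂, * = beyond 3σ̂; sign = side of CL): 1:-B, 2:-C, 3:-C, 4:+B, 5:+C, 6:+C, 7:-C, 8:-C, 9:-C, 10:-C, 11:+A, 12:+A, 13:+C
Rule 2 (two of three consecutive points beyond the same 2σ limit) is satisfied at point 12.

rule 2 at point 12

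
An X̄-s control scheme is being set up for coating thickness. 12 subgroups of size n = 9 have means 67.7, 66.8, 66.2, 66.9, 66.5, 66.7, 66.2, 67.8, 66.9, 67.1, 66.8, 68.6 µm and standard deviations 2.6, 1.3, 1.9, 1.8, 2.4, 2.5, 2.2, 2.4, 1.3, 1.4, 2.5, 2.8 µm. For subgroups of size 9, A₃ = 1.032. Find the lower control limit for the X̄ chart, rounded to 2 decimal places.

64.86

X̄̄ = (67.7 + 66.8 + 66.2 + 66.9 + 66.5 + 66.7 + 66.2 + 67.8 + 66.9 + 67.1 + 66.8 + 68.6) / 12 = 67.0167
s̄ = (2.6 + 1.3 + 1.9 + 1.8 + 2.4 + 2.5 + 2.2 + 2.4 + 1.3 + 1.4 + 2.5 + 2.8) / 12 = 2.0917
LCL = X̄̄ − A₃·s̄ = 67.0167 − 1.032 × 2.0917 = 64.8581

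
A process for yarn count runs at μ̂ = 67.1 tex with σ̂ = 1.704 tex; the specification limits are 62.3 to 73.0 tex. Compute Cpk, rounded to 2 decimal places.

0.94

Cpu = (USL − μ̂) / (3σ̂) = (73.0 − 67.1) / (3 × 1.704) = 1.1541; Cpl = (μ̂ − LSL) / (3σ̂) = (67.1 − 62.3) / (3 × 1.704) = 0.9390; Cpk = min(Cpu, Cpl) = 0.9390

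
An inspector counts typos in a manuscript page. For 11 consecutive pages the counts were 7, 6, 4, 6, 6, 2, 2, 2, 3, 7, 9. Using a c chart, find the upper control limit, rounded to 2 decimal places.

c̄ = (7 + 6 + 4 + 6 + 6 + 2 + 2 + 2 + 3 + 7 + 9) / 11 = 54 / 11 = 4.9091
UCL = c̄ + 3√c̄ = 4.9091 + 3 × √4.9091 = 4.9091 + 3 × 2.2156 = 11.5560

11.56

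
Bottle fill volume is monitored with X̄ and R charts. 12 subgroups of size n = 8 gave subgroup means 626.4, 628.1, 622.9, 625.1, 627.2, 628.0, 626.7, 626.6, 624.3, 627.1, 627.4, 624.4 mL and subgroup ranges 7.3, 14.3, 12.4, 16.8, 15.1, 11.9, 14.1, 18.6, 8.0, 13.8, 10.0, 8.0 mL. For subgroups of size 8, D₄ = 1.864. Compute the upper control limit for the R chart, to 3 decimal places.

23.347

R̄ = (7.3 + 14.3 + 12.4 + 16.8 + 15.1 + 11.9 + 14.1 + 18.6 + 8.0 + 13.8 + 10.0 + 8.0) / 12 = 150.3000 / 12 = 12.5250
UCL_R = D₄·R̄ = 1.864 × 12.5250 = 23.3466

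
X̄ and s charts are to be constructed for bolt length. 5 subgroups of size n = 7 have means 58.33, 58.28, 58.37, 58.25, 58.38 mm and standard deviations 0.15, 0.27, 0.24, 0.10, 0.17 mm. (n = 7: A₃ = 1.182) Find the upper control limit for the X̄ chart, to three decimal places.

X̄̄ = (58.33 + 58.28 + 58.37 + 58.25 + 58.38) / 5 = 58.3220
s̄ = (0.15 + 0.27 + 0.24 + 0.10 + 0.17) / 5 = 0.1860
UCL = X̄̄ + A₃·s̄ = 58.3220 + 1.182 × 0.1860 = 58.5419

58.542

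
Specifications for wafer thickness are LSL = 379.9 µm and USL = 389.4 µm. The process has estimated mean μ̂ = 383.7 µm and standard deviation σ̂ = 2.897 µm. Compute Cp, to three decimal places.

Cp = (USL − LSL) / (6σ̂) = (389.4 − 379.9) / (6 × 2.897) = 9.5000 / 17.3820 = 0.5465

0.547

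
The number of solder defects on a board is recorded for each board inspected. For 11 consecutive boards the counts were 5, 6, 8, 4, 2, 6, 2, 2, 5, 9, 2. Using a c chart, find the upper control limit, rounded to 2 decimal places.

11.10

c̄ = (5 + 6 + 8 + 4 + 2 + 6 + 2 + 2 + 5 + 9 + 2) / 11 = 51 / 11 = 4.6364
UCL = c̄ + 3√c̄ = 4.6364 + 3 × √4.6364 = 4.6364 + 3 × 2.1532 = 11.0960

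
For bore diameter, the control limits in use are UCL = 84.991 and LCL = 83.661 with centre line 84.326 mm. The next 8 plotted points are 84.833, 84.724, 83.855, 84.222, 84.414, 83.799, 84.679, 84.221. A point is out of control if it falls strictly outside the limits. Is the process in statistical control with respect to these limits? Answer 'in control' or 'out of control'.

All 8 points lie within [83.661, 84.991].

in control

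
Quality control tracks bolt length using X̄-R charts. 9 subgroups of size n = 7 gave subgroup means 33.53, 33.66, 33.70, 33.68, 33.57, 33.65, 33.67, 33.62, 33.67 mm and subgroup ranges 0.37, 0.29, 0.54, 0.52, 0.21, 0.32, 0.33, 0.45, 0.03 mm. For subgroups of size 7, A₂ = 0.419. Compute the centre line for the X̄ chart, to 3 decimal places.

X̄̄ = (33.53 + 33.66 + 33.70 + 33.68 + 33.57 + 33.65 + 33.67 + 33.62 + 33.67) / 9 = 302.7500 / 9 = 33.6389
CL = X̄̄ = 33.6389

33.639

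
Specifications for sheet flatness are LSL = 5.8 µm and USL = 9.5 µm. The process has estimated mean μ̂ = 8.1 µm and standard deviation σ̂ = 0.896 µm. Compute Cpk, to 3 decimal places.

0.521

Cpu = (USL − μ̂) / (3σ̂) = (9.5 − 8.1) / (3 × 0.896) = 0.5208; Cpl = (μ̂ − LSL) / (3σ̂) = (8.1 − 5.8) / (3 × 0.896) = 0.8557; Cpk = min(Cpu, Cpl) = 0.5208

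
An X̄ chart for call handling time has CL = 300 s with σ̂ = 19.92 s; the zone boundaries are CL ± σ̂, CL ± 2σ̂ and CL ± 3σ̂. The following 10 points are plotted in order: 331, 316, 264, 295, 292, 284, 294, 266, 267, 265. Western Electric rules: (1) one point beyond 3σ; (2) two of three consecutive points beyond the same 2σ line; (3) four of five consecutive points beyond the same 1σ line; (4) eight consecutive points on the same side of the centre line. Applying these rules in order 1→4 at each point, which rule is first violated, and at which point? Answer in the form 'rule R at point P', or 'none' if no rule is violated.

rule 4 at point 10

Zone of each point (C = within 1σ̂, B = 1σ̂–2σ̂, A = 2σ̂–3σ̂, * = beyond 3σ̂; sign = side of CL): 1:+B, 2:+C, 3:-B, 4:-C, 5:-C, 6:-C, 7:-C, 8:-B, 9:-B, 10:-B
Rule 4 (eight consecutive points on the same side of the centre line) is satisfied at point 10.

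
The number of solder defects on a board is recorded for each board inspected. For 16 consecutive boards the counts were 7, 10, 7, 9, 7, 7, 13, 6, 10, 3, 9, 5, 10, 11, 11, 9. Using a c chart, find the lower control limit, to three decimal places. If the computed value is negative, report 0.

c̄ = (7 + 10 + 7 + 9 + 7 + 7 + 13 + 6 + 10 + 3 + 9 + 5 + 10 + 11 + 11 + 9) / 16 = 134 / 16 = 8.3750
LCL = c̄ − 3√c̄ = 8.3750 − 3 × 2.8940 = -0.3069 → 0 (cannot be negative)

0.000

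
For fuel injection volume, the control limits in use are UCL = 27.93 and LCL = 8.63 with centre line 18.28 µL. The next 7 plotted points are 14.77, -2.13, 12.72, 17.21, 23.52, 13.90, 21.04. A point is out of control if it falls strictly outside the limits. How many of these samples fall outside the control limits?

Compare each point to [8.63, 27.93]: sample 2 = -2.13 < LCL.

1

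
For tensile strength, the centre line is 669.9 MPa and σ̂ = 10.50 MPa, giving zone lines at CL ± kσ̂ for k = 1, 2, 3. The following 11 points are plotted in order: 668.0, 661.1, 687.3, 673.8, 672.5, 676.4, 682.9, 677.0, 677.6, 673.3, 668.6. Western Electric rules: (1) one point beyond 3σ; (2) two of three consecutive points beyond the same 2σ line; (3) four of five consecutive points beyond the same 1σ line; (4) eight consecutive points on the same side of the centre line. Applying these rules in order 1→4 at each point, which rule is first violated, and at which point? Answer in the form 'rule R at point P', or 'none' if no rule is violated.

Zone of each point (C = within 1σ̂, B = 1σ̂–2σ̂, A = 2σ̂–3σ̂, * = beyond 3σ̂; sign = side of CL): 1:-C, 2:-C, 3:+B, 4:+C, 5:+C, 6:+C, 7:+B, 8:+C, 9:+C, 10:+C, 11:-C
Rule 4 (eight consecutive points on the same side of the centre line) is satisfied at point 10.

rule 4 at point 10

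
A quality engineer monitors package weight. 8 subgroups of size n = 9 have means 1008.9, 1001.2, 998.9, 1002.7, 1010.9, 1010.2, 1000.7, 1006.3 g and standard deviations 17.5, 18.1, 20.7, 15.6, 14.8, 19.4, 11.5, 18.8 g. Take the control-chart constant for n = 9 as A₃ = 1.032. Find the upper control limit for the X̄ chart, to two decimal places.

X̄̄ = (1008.9 + 1001.2 + 998.9 + 1002.7 + 1010.9 + 1010.2 + 1000.7 + 1006.3) / 8 = 1004.9750
s̄ = (17.5 + 18.1 + 20.7 + 15.6 + 14.8 + 19.4 + 11.5 + 18.8) / 8 = 17.0500
UCL = X̄̄ + A₃·s̄ = 1004.9750 + 1.032 × 17.0500 = 1022.5706

1022.57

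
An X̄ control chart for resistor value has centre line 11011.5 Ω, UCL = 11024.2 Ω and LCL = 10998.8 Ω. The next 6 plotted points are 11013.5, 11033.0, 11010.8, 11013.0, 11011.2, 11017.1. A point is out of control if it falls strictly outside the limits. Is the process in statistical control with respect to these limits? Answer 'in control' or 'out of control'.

Compare each point to [10998.8, 11024.2]: sample 2 = 11033.0 > UCL.

out of control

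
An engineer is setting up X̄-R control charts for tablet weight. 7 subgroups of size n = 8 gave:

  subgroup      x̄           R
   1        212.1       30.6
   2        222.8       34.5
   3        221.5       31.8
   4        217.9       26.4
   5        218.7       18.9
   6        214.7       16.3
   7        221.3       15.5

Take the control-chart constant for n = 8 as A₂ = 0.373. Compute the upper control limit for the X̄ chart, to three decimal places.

227.700

X̄̄ = (212.1 + 222.8 + 221.5 + 217.9 + 218.7 + 214.7 + 221.3) / 7 = 1529.0000 / 7 = 218.4286
R̄ = (30.6 + 34.5 + 31.8 + 26.4 + 18.9 + 16.3 + 15.5) / 7 = 174.0000 / 7 = 24.8571
UCL = X̄̄ + A₂·R̄ = 218.4286 + 0.373 × 24.8571 = 227.7003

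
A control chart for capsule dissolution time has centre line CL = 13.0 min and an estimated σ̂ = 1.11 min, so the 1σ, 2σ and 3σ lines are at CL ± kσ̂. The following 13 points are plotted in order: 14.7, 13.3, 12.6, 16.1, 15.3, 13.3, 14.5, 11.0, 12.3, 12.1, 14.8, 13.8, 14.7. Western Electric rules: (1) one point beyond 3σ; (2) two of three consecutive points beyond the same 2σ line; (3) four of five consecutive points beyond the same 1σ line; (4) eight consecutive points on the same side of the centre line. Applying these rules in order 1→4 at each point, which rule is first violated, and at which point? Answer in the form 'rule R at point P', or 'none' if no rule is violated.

rule 2 at point 5

Zone of each point (C = within 1σ̂, B = 1σ̂–2σ̂, A = 2σ̂–3σ̂, * = beyond 3σ̂; sign = side of CL): 1:+B, 2:+C, 3:-C, 4:+A, 5:+A, 6:+C, 7:+B, 8:-B, 9:-C, 10:-C, 11:+B, 12:+C, 13:+B
Rule 2 (two of three consecutive points beyond the same 2σ limit) is satisfied at point 5.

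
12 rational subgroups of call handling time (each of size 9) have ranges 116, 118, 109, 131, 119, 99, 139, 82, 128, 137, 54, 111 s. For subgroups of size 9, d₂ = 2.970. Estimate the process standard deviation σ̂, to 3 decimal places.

R̄ = (116 + 118 + 109 + 131 + 119 + 99 + 139 + 82 + 128 + 137 + 54 + 111) / 12 = 111.9167
σ̂ = R̄ / d₂ = 111.9167 / 2.970 = 37.6824

37.682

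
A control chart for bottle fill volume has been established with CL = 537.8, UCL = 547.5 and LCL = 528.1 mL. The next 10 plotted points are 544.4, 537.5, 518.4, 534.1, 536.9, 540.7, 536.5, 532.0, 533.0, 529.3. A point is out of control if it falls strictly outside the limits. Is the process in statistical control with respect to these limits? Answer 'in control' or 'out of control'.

out of control

Compare each point to [528.1, 547.5]: sample 3 = 518.4 < LCL.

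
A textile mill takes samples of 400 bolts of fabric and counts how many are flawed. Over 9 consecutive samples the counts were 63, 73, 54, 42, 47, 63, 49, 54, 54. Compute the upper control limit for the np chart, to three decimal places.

p̄ = Σdᵢ / (k·n) = 499 / (9 × 400) = 0.13861
UCL = np̄ + 3·√(np̄(1−p̄)) = 55.4444 + 3 × √(55.4444×0.86139) = 55.4444 + 3 × 6.9108 = 76.1769

76.177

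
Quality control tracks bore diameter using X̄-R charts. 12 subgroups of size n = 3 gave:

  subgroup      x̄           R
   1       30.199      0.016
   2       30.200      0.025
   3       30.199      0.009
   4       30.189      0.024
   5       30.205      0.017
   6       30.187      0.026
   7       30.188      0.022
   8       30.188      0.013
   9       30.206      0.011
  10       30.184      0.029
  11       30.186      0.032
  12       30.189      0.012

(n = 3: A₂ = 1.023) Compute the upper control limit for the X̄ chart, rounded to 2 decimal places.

30.21

X̄̄ = (30.199 + 30.200 + 30.199 + 30.189 + 30.205 + 30.187 + 30.188 + 30.188 + 30.206 + 30.184 + 30.186 + 30.189) / 12 = 362.3200 / 12 = 30.1933
R̄ = (0.016 + 0.025 + 0.009 + 0.024 + 0.017 + 0.026 + 0.022 + 0.013 + 0.011 + 0.029 + 0.032 + 0.012) / 12 = 0.2360 / 12 = 0.0197
UCL = X̄̄ + A₂·R̄ = 30.1933 + 1.023 × 0.0197 = 30.2135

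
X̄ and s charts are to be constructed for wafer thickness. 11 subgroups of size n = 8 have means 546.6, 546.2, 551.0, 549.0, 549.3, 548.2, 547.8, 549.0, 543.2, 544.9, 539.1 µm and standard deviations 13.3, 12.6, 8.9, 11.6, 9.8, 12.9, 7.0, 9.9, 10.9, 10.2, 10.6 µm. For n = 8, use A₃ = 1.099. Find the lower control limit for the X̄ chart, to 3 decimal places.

534.995

X̄̄ = (546.6 + 546.2 + 551.0 + 549.0 + 549.3 + 548.2 + 547.8 + 549.0 + 543.2 + 544.9 + 539.1) / 11 = 546.7545
s̄ = (13.3 + 12.6 + 8.9 + 11.6 + 9.8 + 12.9 + 7.0 + 9.9 + 10.9 + 10.2 + 10.6) / 11 = 10.7000
LCL = X̄̄ − A₃·s̄ = 546.7545 − 1.099 × 10.7000 = 534.9952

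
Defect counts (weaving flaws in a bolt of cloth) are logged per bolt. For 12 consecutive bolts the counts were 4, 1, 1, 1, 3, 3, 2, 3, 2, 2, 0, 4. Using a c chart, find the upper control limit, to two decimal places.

c̄ = (4 + 1 + 1 + 1 + 3 + 3 + 2 + 3 + 2 + 2 + 0 + 4) / 12 = 26 / 12 = 2.1667
UCL = c̄ + 3√c̄ = 2.1667 + 3 × √2.1667 = 2.1667 + 3 × 1.4720 = 6.5825

6.58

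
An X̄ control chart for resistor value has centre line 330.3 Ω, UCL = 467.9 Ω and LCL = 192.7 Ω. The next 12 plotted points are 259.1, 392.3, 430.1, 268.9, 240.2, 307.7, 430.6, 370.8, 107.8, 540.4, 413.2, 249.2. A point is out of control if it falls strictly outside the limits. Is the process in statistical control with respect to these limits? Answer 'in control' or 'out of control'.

out of control

Compare each point to [192.7, 467.9]: sample 9 = 107.8 < LCL; sample 10 = 540.4 > UCL.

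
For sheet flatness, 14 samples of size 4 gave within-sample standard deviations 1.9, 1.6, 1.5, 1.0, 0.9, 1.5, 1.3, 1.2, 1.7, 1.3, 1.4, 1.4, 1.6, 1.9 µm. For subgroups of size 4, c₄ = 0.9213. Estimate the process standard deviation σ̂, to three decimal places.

s̄ = (1.9 + 1.6 + 1.5 + 1.0 + 0.9 + 1.5 + 1.3 + 1.2 + 1.7 + 1.3 + 1.4 + 1.4 + 1.6 + 1.9) / 14 = 1.4429
σ̂ = s̄ / c₄ = 1.4429 / 0.9213 = 1.5661

1.566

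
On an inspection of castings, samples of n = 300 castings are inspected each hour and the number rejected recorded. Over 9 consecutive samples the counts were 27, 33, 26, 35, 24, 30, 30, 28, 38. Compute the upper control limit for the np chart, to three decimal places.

p̄ = Σdᵢ / (k·n) = 271 / (9 × 300) = 0.10037
UCL = np̄ + 3·√(np̄(1−p̄)) = 30.1111 + 3 × √(30.1111×0.89963) = 30.1111 + 3 × 5.2047 = 45.7252

45.725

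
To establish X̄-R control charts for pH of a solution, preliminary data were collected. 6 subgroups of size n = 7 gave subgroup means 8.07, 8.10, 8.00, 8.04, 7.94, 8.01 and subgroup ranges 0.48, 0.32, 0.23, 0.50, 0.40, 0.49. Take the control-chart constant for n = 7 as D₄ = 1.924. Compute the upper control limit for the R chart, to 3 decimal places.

0.776

R̄ = (0.48 + 0.32 + 0.23 + 0.50 + 0.40 + 0.49) / 6 = 2.4200 / 6 = 0.4033
UCL_R = D₄·R̄ = 1.924 × 0.4033 = 0.7760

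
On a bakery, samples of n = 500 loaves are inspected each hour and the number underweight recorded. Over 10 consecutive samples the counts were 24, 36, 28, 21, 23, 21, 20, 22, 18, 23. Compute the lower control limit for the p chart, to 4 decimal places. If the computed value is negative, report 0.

p̄ = Σdᵢ / (k·n) = 236 / (10 × 500) = 0.04720
LCL = p̄ − 3·√(p̄(1−p̄)/n) = 0.04720 − 3 × 0.00948 = 0.01875

0.0187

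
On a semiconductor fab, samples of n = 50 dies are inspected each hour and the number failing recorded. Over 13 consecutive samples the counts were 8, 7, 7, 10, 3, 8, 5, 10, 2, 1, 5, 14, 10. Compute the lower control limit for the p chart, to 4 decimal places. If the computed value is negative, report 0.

0.0000

p̄ = Σdᵢ / (k·n) = 90 / (13 × 50) = 0.13846
LCL = p̄ − 3·√(p̄(1−p̄)/n) = 0.13846 − 3 × 0.04884 = -0.00807 → 0 (negative, so LCL = 0)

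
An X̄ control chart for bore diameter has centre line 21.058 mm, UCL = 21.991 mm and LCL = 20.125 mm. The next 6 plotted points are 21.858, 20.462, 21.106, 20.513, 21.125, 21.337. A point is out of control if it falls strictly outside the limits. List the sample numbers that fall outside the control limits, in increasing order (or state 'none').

All 6 points lie within [20.125, 21.991].

none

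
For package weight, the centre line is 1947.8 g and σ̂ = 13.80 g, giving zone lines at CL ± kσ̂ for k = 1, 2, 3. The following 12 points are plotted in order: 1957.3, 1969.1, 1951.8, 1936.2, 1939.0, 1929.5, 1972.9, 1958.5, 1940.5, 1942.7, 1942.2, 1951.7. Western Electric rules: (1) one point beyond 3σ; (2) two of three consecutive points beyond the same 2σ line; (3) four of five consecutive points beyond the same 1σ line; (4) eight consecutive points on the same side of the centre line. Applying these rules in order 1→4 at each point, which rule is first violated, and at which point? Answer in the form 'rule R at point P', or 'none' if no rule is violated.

Zone of each point (C = within 1σ̂, B = 1σ̂–2σ̂, A = 2σ̂–3σ̂, * = beyond 3σ̂; sign = side of CL): 1:+C, 2:+B, 3:+C, 4:-C, 5:-C, 6:-B, 7:+B, 8:+C, 9:-C, 10:-C, 11:-C, 12:+C
No rule fires across all 12 points.

none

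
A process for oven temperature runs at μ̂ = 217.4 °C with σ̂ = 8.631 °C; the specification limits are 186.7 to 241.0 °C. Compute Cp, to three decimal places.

Cp = (USL − LSL) / (6σ̂) = (241.0 − 186.7) / (6 × 8.631) = 54.3000 / 51.7860 = 1.0485

1.049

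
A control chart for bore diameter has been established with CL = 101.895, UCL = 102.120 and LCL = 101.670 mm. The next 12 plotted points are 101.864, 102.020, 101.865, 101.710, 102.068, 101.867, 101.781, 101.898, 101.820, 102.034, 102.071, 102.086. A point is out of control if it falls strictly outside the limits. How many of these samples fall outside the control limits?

All 12 points lie within [101.670, 102.120].

0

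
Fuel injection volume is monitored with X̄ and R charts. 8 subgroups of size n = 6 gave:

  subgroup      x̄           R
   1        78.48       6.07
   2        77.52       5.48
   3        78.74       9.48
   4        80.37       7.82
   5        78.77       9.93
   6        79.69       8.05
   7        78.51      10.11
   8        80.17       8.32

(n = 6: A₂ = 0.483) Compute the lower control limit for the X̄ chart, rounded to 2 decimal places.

X̄̄ = (78.48 + 77.52 + 78.74 + 80.37 + 78.77 + 79.69 + 78.51 + 80.17) / 8 = 632.2500 / 8 = 79.0312
R̄ = (6.07 + 5.48 + 9.48 + 7.82 + 9.93 + 8.05 + 10.11 + 8.32) / 8 = 65.2600 / 8 = 8.1575
LCL = X̄̄ − A₂·R̄ = 79.0312 − 0.483 × 8.1575 = 75.0912

75.09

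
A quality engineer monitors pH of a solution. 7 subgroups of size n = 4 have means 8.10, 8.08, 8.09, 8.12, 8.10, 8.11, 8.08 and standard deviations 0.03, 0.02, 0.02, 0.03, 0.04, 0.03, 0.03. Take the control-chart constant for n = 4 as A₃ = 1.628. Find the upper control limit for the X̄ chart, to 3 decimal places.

8.144

X̄̄ = (8.10 + 8.08 + 8.09 + 8.12 + 8.10 + 8.11 + 8.08) / 7 = 8.0971
s̄ = (0.03 + 0.02 + 0.02 + 0.03 + 0.04 + 0.03 + 0.03) / 7 = 0.0286
UCL = X̄̄ + A₃·s̄ = 8.0971 + 1.628 × 0.0286 = 8.1437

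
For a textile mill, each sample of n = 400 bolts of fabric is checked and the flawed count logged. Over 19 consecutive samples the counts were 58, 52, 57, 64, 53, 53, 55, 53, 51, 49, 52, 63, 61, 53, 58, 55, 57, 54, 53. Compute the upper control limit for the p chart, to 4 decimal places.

p̄ = Σdᵢ / (k·n) = 1051 / (19 × 400) = 0.13829
UCL = p̄ + 3·√(p̄(1−p̄)/n) = 0.13829 + 3 × √(0.13829×0.86171/400) = 0.13829 + 3 × 0.01726 = 0.19007

0.1901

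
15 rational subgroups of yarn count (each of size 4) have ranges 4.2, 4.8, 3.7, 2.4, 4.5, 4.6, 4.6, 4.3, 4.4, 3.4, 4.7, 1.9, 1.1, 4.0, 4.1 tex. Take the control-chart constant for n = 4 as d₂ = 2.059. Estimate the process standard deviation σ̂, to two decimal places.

R̄ = (4.2 + 4.8 + 3.7 + 2.4 + 4.5 + 4.6 + 4.6 + 4.3 + 4.4 + 3.4 + 4.7 + 1.9 + 1.1 + 4.0 + 4.1) / 15 = 3.7800
σ̂ = R̄ / d₂ = 3.7800 / 2.059 = 1.8358

1.84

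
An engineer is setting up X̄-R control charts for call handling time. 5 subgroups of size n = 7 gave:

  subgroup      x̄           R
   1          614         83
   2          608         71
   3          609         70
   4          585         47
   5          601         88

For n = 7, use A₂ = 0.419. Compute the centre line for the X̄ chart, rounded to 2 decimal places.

603.40

X̄̄ = (614 + 608 + 609 + 585 + 601) / 5 = 3017.0000 / 5 = 603.4000
CL = X̄̄ = 603.4000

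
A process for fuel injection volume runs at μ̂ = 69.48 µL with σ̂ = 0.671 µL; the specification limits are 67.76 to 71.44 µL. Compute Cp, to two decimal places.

0.91

Cp = (USL − LSL) / (6σ̂) = (71.44 − 67.76) / (6 × 0.671) = 3.6800 / 4.0260 = 0.9141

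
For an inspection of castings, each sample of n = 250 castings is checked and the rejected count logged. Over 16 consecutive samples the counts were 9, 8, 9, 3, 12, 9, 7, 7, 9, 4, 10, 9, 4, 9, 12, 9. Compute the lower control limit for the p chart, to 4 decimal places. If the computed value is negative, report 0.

p̄ = Σdᵢ / (k·n) = 130 / (16 × 250) = 0.03250
LCL = p̄ − 3·√(p̄(1−p̄)/n) = 0.03250 − 3 × 0.01121 = -0.00114 → 0 (negative, so LCL = 0)

0.0000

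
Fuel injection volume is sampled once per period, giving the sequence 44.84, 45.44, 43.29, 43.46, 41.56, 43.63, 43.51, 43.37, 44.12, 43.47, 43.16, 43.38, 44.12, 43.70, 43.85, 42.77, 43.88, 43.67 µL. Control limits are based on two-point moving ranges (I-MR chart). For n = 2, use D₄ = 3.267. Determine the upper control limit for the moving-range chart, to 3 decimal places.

2.458

Moving ranges: 0.60, 2.15, 0.17, 1.90, 2.07, 0.12, 0.14, 0.75, 0.65, 0.31, 0.22, 0.74, 0.42, 0.15, 1.08, 1.11, 0.21; M̄R̄ = 12.7900 / 17 = 0.7524
UCL_MR = D₄·M̄R̄ = 3.267 × 0.7524 = 2.4579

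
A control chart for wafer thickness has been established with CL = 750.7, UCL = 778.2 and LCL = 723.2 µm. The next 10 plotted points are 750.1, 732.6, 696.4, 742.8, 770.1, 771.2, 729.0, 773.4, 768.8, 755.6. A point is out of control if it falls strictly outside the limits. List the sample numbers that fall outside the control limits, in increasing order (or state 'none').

Compare each point to [723.2, 778.2]: sample 3 = 696.4 < LCL.

3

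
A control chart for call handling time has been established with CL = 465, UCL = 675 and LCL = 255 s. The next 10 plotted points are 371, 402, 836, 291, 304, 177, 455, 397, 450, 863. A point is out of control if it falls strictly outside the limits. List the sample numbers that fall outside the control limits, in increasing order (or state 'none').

Compare each point to [255, 675]: sample 3 = 836 > UCL; sample 6 = 177 < LCL; sample 10 = 863 > UCL.

3, 6, 10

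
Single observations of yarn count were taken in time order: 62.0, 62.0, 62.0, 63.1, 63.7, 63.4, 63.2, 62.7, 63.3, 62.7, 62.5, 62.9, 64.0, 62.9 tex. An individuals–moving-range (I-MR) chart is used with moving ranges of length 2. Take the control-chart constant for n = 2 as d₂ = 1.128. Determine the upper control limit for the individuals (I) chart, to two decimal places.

X̄ = (62.0 + 62.0 + 62.0 + 63.1 + 63.7 + 63.4 + 63.2 + 62.7 + 63.3 + 62.7 + 62.5 + 62.9 + 64.0 + 62.9) / 14 = 62.8857
Moving ranges: 0.0, 0.0, 1.1, 0.6, 0.3, 0.2, 0.5, 0.6, 0.6, 0.2, 0.4, 1.1, 1.1; M̄R̄ = 6.7000 / 13 = 0.5154
UCL = X̄ + 3·M̄R̄/d₂ = 62.8857 + 3 × 0.5154 / 1.128 = 64.2564

64.26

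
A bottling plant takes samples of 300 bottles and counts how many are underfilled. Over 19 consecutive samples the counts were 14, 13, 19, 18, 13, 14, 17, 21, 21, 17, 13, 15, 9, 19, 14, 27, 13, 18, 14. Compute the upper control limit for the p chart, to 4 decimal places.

0.0934

p̄ = Σdᵢ / (k·n) = 309 / (19 × 300) = 0.05421
UCL = p̄ + 3·√(p̄(1−p̄)/n) = 0.05421 + 3 × √(0.05421×0.94579/300) = 0.05421 + 3 × 0.01307 = 0.09343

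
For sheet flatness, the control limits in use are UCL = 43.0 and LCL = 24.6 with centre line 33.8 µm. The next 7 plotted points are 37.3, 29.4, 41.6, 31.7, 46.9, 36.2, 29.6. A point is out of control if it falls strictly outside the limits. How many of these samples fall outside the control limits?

1

Compare each point to [24.6, 43.0]: sample 5 = 46.9 > UCL.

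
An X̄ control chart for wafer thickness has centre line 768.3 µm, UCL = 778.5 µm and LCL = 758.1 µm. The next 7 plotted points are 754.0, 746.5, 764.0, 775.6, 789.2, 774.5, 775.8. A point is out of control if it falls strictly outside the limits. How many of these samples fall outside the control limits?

Compare each point to [758.1, 778.5]: sample 1 = 754.0 < LCL; sample 2 = 746.5 < LCL; sample 5 = 789.2 > UCL.

3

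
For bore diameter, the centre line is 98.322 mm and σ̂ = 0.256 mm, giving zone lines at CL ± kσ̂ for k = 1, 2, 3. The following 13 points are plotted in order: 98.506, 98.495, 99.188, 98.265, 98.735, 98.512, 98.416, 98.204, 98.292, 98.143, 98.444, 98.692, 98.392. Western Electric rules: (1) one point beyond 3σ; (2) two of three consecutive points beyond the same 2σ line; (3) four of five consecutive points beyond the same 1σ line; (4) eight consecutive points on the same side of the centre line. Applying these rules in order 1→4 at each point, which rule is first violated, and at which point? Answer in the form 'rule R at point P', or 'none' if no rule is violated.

Zone of each point (C = within 1σ̂, B = 1σ̂–2σ̂, A = 2σ̂–3σ̂, * = beyond 3σ̂; sign = side of CL): 1:+C, 2:+C, 3:+*, 4:-C, 5:+B, 6:+C, 7:+C, 8:-C, 9:-C, 10:-C, 11:+C, 12:+B, 13:+C
Rule 1 (one point beyond the 3σ limits) is satisfied at point 3.

rule 1 at point 3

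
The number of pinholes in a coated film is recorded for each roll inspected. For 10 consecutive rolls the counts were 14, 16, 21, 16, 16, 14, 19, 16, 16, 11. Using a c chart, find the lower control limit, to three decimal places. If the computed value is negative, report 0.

3.938

c̄ = (14 + 16 + 21 + 16 + 16 + 14 + 19 + 16 + 16 + 11) / 10 = 159 / 10 = 15.9000
LCL = c̄ − 3√c̄ = 15.9000 − 3 × 3.9875 = 3.9376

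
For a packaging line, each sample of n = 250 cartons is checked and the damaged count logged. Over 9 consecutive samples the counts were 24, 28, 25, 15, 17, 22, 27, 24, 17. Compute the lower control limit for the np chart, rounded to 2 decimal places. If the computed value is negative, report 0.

8.64

p̄ = Σdᵢ / (k·n) = 199 / (9 × 250) = 0.08844
LCL = np̄ − 3·√(np̄(1−p̄)) = 22.1111 − 3 × 4.4895 = 8.6426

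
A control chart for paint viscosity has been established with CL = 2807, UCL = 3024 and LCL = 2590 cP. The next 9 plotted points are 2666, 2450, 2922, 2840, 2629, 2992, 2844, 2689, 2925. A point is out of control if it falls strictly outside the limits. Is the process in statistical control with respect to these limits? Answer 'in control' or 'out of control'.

out of control

Compare each point to [2590, 3024]: sample 2 = 2450 < LCL.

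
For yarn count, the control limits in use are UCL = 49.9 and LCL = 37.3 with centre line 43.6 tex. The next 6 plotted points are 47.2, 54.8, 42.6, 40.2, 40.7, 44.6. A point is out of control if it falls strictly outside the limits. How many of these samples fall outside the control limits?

Compare each point to [37.3, 49.9]: sample 2 = 54.8 > UCL.

1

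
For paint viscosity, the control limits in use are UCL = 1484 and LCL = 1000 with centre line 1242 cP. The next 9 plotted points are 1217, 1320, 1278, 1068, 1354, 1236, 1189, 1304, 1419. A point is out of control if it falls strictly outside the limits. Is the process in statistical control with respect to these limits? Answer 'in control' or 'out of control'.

All 9 points lie within [1000, 1484].

in control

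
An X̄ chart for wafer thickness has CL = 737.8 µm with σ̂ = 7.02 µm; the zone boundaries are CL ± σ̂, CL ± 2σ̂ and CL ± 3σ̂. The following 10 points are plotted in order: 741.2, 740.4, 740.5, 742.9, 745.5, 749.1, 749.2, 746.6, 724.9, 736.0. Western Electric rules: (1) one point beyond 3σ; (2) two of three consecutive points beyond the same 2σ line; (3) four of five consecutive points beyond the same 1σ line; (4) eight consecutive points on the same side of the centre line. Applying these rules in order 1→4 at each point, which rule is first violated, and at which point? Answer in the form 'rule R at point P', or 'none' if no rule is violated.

Zone of each point (C = within 1σ̂, B = 1σ̂–2σ̂, A = 2σ̂–3σ̂, * = beyond 3σ̂; sign = side of CL): 1:+C, 2:+C, 3:+C, 4:+C, 5:+B, 6:+B, 7:+B, 8:+B, 9:-B, 10:-C
Rule 3 (four of five consecutive points beyond the same 1σ limit) is satisfied at point 8.

rule 3 at point 8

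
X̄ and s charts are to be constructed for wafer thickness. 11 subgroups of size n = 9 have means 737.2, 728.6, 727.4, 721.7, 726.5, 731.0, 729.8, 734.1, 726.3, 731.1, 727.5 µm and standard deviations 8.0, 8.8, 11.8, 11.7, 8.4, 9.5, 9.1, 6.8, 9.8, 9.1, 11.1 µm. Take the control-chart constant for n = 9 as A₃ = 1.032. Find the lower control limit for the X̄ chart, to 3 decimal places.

719.434

X̄̄ = (737.2 + 728.6 + 727.4 + 721.7 + 726.5 + 731.0 + 729.8 + 734.1 + 726.3 + 731.1 + 727.5) / 11 = 729.2000
s̄ = (8.0 + 8.8 + 11.8 + 11.7 + 8.4 + 9.5 + 9.1 + 6.8 + 9.8 + 9.1 + 11.1) / 11 = 9.4636
LCL = X̄̄ − A₃·s̄ = 729.2000 − 1.032 × 9.4636 = 719.4335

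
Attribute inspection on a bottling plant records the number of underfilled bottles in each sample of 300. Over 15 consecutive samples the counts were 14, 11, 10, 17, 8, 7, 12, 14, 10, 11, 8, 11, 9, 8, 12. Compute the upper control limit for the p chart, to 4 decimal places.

p̄ = Σdᵢ / (k·n) = 162 / (15 × 300) = 0.03600
UCL = p̄ + 3·√(p̄(1−p̄)/n) = 0.03600 + 3 × √(0.03600×0.96400/300) = 0.03600 + 3 × 0.01076 = 0.06827

0.0683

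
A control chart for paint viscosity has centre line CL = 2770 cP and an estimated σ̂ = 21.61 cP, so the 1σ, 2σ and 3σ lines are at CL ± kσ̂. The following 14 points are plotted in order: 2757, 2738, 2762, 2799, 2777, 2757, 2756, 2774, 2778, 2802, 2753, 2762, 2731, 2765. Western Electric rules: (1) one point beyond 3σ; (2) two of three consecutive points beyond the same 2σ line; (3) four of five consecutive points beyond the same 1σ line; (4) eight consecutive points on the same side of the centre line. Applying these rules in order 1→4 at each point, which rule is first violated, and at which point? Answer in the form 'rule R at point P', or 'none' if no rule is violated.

Zone of each point (C = within 1σ̂, B = 1σ̂–2σ̂, A = 2σ̂–3σ̂, * = beyond 3σ̂; sign = side of CL): 1:-C, 2:-B, 3:-C, 4:+B, 5:+C, 6:-C, 7:-C, 8:+C, 9:+C, 10:+B, 11:-C, 12:-C, 13:-B, 14:-C
No rule fires across all 14 points.

none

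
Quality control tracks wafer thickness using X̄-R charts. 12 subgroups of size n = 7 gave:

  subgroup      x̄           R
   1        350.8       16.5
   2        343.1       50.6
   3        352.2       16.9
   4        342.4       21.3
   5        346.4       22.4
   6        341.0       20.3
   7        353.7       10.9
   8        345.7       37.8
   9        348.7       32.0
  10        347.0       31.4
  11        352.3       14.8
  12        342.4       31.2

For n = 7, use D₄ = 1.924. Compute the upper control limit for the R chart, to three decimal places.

R̄ = (16.5 + 50.6 + 16.9 + 21.3 + 22.4 + 20.3 + 10.9 + 37.8 + 32.0 + 31.4 + 14.8 + 31.2) / 12 = 306.1000 / 12 = 25.5083
UCL_R = D₄·R̄ = 1.924 × 25.5083 = 49.0780

49.078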